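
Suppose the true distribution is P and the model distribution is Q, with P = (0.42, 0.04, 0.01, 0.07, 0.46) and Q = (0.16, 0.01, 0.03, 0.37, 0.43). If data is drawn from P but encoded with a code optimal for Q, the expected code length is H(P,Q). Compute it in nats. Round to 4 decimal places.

H(P,Q) = −Σ p·ln q.
  −0.42·ln(0.16) = 0.76968
  −0.04·ln(0.01) = 0.18421
  −0.01·ln(0.03) = 0.03507
  −0.07·ln(0.37) = 0.06960
  −0.46·ln(0.43) = 0.38823
H(P,Q) = 1.4468 nats.

1.4468 nats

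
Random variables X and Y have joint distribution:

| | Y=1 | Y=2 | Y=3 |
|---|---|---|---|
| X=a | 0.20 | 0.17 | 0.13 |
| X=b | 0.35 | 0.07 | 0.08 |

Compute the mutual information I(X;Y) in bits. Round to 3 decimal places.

Marginals: p(X) = (0.5000, 0.5000), p(Y) = (0.5500, 0.2400, 0.2100).
I(X;Y) = Σ p(x,y)·log₂[p(x,y)/(p(x)p(y))].
  (a,1): 0.20·log₂(0.7273) = -0.0919
  (a,2): 0.17·log₂(1.4167) = 0.0854
  (a,3): 0.13·log₂(1.2381) = 0.0401
  (b,1): 0.35·log₂(1.2727) = 0.1218
  (b,2): 0.07·log₂(0.5833) = -0.0544
  (b,3): 0.08·log₂(0.7619) = -0.0314
Sum = 0.070 bits.

0.070 bits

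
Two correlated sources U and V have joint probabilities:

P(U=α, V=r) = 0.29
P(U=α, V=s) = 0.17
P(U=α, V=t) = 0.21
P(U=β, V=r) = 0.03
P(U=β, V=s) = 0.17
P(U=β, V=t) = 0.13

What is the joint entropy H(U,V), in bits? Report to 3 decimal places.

2.394 bits

H(U,V) = −Σ p(x,y)·log₂ p(x,y) over all 6 cells.
  cell (α,r): −0.29·log₂0.29 = 0.5179
  cell (α,s): −0.17·log₂0.17 = 0.4346
  cell (α,t): −0.21·log₂0.21 = 0.4728
  cell (β,r): −0.03·log₂0.03 = 0.1518
  cell (β,s): −0.17·log₂0.17 = 0.4346
  cell (β,t): −0.13·log₂0.13 = 0.3826
Sum = 2.394 bits.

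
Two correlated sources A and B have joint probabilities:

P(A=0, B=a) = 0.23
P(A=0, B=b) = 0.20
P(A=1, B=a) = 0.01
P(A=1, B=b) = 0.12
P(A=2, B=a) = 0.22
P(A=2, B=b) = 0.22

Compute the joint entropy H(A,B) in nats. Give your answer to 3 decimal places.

H(A,B) = −Σ p(x,y)·ln p(x,y) over all 6 cells.
  cell (0,a): −0.23·ln0.23 = 0.3380
  cell (0,b): −0.20·ln0.20 = 0.3219
  cell (1,a): −0.01·ln0.01 = 0.0461
  cell (1,b): −0.12·ln0.12 = 0.2544
  cell (2,a): −0.22·ln0.22 = 0.3331
  cell (2,b): −0.22·ln0.22 = 0.3331
Sum = 1.627 nats.

1.627 nats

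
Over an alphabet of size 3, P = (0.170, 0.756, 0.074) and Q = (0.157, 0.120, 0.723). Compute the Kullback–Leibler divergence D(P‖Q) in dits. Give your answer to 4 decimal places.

0.5369 dits

D(P‖Q) = Σ p·log₁₀(p/q).
  0.170·log₁₀(0.170/0.157) = 0.00587
  0.756·log₁₀(0.756/0.120) = 0.60430
  0.074·log₁₀(0.074/0.723) = -0.07325
D(P‖Q) = 0.5369 dits.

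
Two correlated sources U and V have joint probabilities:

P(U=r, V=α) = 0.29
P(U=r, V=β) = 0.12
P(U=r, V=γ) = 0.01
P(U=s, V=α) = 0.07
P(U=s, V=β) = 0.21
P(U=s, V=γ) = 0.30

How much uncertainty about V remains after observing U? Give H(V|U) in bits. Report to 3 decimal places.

1.232 bits

Marginals: p(U) = (0.4200, 0.5800), p(V) = (0.3600, 0.3300, 0.3100).
H(V|U) = Σ p(U) · H(V|U=·).
  U=r: p=0.4200, H(V|U=r) = 1.0137
  U=s: p=0.5800, H(V|U=s) = 1.3908
Weighted sum = 1.232 bits.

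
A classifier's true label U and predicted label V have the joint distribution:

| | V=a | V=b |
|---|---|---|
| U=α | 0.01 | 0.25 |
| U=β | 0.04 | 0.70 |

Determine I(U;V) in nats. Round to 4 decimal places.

Marginals: p(U) = (0.2600, 0.7400), p(V) = (0.0500, 0.9500).
I(U;V) = H(U) + H(V) − H(U,V).
H(U) = 0.5731, H(V) = 0.1985, H(U,V) = 0.7711.
I(U;V) = 0.5731 + 0.1985 − 0.7711 = 0.0005 nats.

0.0005 nats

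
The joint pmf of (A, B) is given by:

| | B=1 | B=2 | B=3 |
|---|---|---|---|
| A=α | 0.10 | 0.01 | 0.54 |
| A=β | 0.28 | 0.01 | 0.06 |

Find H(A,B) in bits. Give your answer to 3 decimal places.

1.703 bits

H(A,B) = −Σ p(x,y)·log₂ p(x,y) over all 6 cells.
  cell (α,1): −0.10·log₂0.10 = 0.3322
  cell (α,2): −0.01·log₂0.01 = 0.0664
  cell (α,3): −0.54·log₂0.54 = 0.4800
  cell (β,1): −0.28·log₂0.28 = 0.5142
  cell (β,2): −0.01·log₂0.01 = 0.0664
  cell (β,3): −0.06·log₂0.06 = 0.2435
Sum = 1.703 bits.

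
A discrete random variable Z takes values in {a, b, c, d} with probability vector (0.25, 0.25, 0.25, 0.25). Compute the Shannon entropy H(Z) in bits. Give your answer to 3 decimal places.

H(Z) = −Σ p·log₂ p.
  −(0.25)·log₂(0.25) = 0.5000
  −(0.25)·log₂(0.25) = 0.5000
  −(0.25)·log₂(0.25) = 0.5000
  −(0.25)·log₂(0.25) = 0.5000
Sum: 0.5000 + 0.5000 + 0.5000 + 0.5000 = 2.000 bits.

2.000 bits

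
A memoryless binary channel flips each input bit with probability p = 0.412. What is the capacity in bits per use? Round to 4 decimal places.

0.0225 bits

Binary symmetric channel: C = 1 − h₂(ε) where h₂ is the binary entropy function.
h₂(0.412) = −0.412·log₂0.412 − 0.588·log₂0.588 = 0.9775.
C = 1 − 0.9775 = 0.0225 bits per channel use.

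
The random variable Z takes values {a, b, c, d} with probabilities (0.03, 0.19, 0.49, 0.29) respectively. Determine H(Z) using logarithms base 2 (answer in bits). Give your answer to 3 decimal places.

H(Z) = −Σ p·log₂ p.
  −(0.03)·log₂(0.03) = 0.1518
  −(0.19)·log₂(0.19) = 0.4552
  −(0.49)·log₂(0.49) = 0.5043
  −(0.29)·log₂(0.29) = 0.5179
Sum: 0.1518 + 0.4552 + 0.5043 + 0.5179 = 1.629 bits.

1.629 bits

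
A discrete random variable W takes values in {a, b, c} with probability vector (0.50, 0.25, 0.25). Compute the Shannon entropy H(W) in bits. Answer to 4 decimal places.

H(W) = −Σ p·log₂ p.
  −(0.50)·log₂(0.50) = 0.50000
  −(0.25)·log₂(0.25) = 0.50000
  −(0.25)·log₂(0.25) = 0.50000
Sum: 0.50000 + 0.50000 + 0.50000 = 1.5000 bits.

1.5000 bits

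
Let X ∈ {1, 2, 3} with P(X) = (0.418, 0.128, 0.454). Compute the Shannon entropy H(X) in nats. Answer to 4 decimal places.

H(X) = −Σ p·ln p.
  −(0.418)·ln(0.418) = 0.36461
  −(0.128)·ln(0.128) = 0.26313
  −(0.454)·ln(0.454) = 0.35850
Sum: 0.36461 + 0.26313 + 0.35850 = 0.9862 nats.

0.9862 nats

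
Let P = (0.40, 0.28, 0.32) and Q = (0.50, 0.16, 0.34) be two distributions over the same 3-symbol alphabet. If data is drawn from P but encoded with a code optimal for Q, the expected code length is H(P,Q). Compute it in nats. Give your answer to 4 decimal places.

1.1356 nats

H(P,Q) = −Σ p·ln q.
  −0.40·ln(0.50) = 0.27726
  −0.28·ln(0.16) = 0.51312
  −0.32·ln(0.34) = 0.34522
H(P,Q) = 1.1356 nats.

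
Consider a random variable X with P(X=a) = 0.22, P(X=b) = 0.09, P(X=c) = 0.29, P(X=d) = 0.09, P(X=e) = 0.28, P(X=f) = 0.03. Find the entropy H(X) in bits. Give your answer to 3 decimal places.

H(X) = −Σ p·log₂ p.
  −(0.22)·log₂(0.22) = 0.4806
  −(0.09)·log₂(0.09) = 0.3127
  −(0.29)·log₂(0.29) = 0.5179
  −(0.09)·log₂(0.09) = 0.3127
  −(0.28)·log₂(0.28) = 0.5142
  −(0.03)·log₂(0.03) = 0.1518
Sum: 0.4806 + 0.3127 + 0.5179 + 0.3127 + 0.5142 + 0.1518 = 2.290 bits.

2.290 bits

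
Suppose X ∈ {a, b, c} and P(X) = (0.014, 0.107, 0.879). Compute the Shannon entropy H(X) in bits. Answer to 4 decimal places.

0.5948 bits

H(X) = −Σ p·log₂ p.
  −(0.014)·log₂(0.014) = 0.08622
  −(0.107)·log₂(0.107) = 0.34500
  −(0.879)·log₂(0.879) = 0.16355
Sum: 0.08622 + 0.34500 + 0.16355 = 0.5948 bits.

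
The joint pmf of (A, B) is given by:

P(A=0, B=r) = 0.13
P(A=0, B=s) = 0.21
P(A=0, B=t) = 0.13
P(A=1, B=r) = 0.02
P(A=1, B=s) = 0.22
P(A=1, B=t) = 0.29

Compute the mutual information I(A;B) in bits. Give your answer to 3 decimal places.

Marginals: p(A) = (0.4700, 0.5300), p(B) = (0.1500, 0.4300, 0.4200).
I(A;B) = Σ p(x,y)·log₂[p(x,y)/(p(x)p(y))].
  (0,r): 0.13·log₂(1.8440) = 0.1148
  (0,s): 0.21·log₂(1.0391) = 0.0116
  (0,t): 0.13·log₂(0.6586) = -0.0783
  (1,r): 0.02·log₂(0.2516) = -0.0398
  (1,s): 0.22·log₂(0.9653) = -0.0112
  (1,t): 0.29·log₂(1.3028) = 0.1107
Sum = 0.108 bits.

0.108 bits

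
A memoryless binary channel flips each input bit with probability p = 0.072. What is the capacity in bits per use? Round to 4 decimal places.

Binary symmetric channel: C = 1 − h₂(ε) where h₂ is the binary entropy function.
h₂(0.072) = −0.072·log₂0.072 − 0.928·log₂0.928 = 0.3733.
C = 1 − 0.3733 = 0.6267 bits per channel use.

0.6267 bits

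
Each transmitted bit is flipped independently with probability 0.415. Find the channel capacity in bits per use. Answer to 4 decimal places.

Binary symmetric channel: C = 1 − h₂(ε) where h₂ is the binary entropy function.
h₂(0.415) = −0.415·log₂0.415 − 0.585·log₂0.585 = 0.9791.
C = 1 − 0.9791 = 0.0209 bits per channel use.

0.0209 bits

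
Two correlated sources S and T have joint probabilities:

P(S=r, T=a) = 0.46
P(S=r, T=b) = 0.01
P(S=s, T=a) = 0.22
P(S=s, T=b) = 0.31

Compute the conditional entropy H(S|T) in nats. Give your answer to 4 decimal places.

Marginals: p(S) = (0.4700, 0.5300), p(T) = (0.6800, 0.3200).
H(S|T) = Σ p(T) · H(S|T=·).
  T=a: p=0.6800, H(S|T=a) = 0.6295
  T=b: p=0.3200, H(S|T=b) = 0.1391
Weighted sum = 0.4726 nats.

0.4726 nats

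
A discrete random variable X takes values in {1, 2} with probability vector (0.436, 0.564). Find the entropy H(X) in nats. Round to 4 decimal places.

0.6849 nats

H(X) = −Σ p·ln p.
  −(0.436)·ln(0.436) = 0.36193
  −(0.564)·ln(0.564) = 0.32300
Sum: 0.36193 + 0.32300 = 0.6849 nats.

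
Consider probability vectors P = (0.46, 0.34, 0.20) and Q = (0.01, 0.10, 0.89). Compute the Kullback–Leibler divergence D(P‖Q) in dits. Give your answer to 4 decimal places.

D(P‖Q) = Σ p·log₁₀(p/q).
  0.46·log₁₀(0.46/0.01) = 0.76487
  0.34·log₁₀(0.34/0.10) = 0.18070
  0.20·log₁₀(0.20/0.89) = -0.12967
D(P‖Q) = 0.8159 dits.

0.8159 dits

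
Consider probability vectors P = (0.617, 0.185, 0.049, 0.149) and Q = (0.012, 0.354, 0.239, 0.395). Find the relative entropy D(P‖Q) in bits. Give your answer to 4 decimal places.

D(P‖Q) = Σ p·log₂(p/q).
  0.617·log₂(0.617/0.012) = 3.50713
  0.185·log₂(0.185/0.354) = -0.17320
  0.049·log₂(0.049/0.239) = -0.11202
  0.149·log₂(0.149/0.395) = -0.20957
D(P‖Q) = 3.0123 bits.

3.0123 bits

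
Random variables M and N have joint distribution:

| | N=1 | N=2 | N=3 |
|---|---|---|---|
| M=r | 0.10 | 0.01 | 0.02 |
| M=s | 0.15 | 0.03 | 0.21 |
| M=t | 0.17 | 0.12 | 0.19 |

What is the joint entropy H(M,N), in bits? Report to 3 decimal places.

2.804 bits

H(M,N) = −Σ p(x,y)·log₂ p(x,y) over all 9 cells.
  cell (r,1): −0.10·log₂0.10 = 0.3322
  cell (r,2): −0.01·log₂0.01 = 0.0664
  cell (r,3): −0.02·log₂0.02 = 0.1129
  cell (s,1): −0.15·log₂0.15 = 0.4105
  cell (s,2): −0.03·log₂0.03 = 0.1518
  cell (s,3): −0.21·log₂0.21 = 0.4728
  cell (t,1): −0.17·log₂0.17 = 0.4346
  cell (t,2): −0.12·log₂0.12 = 0.3671
  cell (t,3): −0.19·log₂0.19 = 0.4552
Sum = 2.804 bits.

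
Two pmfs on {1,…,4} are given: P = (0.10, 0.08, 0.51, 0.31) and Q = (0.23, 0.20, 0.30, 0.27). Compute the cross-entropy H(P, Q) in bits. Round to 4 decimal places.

H(P,Q) = −Σ p·log₂ q.
  −0.10·log₂(0.23) = 0.21203
  −0.08·log₂(0.20) = 0.18575
  −0.51·log₂(0.30) = 0.88585
  −0.31·log₂(0.27) = 0.58558
H(P,Q) = 1.8692 bits.

1.8692 bits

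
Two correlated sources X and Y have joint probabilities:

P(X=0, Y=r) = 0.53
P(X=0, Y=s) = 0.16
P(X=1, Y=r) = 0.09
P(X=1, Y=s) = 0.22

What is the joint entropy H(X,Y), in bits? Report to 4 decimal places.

H(X,Y) = −Σ p(x,y)·log₂ p(x,y) over all 4 cells.
  cell (0,r): −0.53·log₂0.53 = 0.48545
  cell (0,s): −0.16·log₂0.16 = 0.42302
  cell (1,r): −0.09·log₂0.09 = 0.31265
  cell (1,s): −0.22·log₂0.22 = 0.48057
Sum = 1.7017 bits.

1.7017 bits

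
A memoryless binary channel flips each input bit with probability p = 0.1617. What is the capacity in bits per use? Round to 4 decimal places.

0.3616 bits

Binary symmetric channel: C = 1 − h₂(ε) where h₂ is the binary entropy function.
h₂(0.1617) = −0.1617·log₂0.1617 − 0.8383·log₂0.8383 = 0.6384.
C = 1 − 0.6384 = 0.3616 bits per channel use.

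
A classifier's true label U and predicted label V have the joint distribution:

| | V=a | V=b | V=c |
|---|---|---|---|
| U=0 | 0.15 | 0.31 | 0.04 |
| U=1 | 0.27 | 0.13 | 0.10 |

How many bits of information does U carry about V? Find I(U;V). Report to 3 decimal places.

0.099 bits

Marginals: p(U) = (0.5000, 0.5000), p(V) = (0.4200, 0.4400, 0.1400).
I(U;V) = H(U) + H(V) − H(U,V).
H(U) = 1.0000, H(V) = 1.4439, H(U,V) = 2.3450.
I(U;V) = 1.0000 + 1.4439 − 2.3450 = 0.099 bits.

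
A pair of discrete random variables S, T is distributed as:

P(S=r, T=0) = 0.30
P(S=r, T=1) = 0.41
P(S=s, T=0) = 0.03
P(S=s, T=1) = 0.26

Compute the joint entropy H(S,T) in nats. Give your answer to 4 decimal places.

1.1822 nats

H(S,T) = −Σ p(x,y)·ln p(x,y) over all 4 cells.
  cell (r,0): −0.30·ln0.30 = 0.36119
  cell (r,1): −0.41·ln0.41 = 0.36556
  cell (s,0): −0.03·ln0.03 = 0.10520
  cell (s,1): −0.26·ln0.26 = 0.35024
Sum = 1.1822 nats.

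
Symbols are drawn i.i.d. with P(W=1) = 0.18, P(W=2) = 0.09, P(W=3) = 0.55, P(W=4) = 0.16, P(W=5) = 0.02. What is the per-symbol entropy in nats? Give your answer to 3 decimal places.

1.226 nats

H(W) = −Σ p·ln p.
  −(0.18)·ln(0.18) = 0.3087
  −(0.09)·ln(0.09) = 0.2167
  −(0.55)·ln(0.55) = 0.3288
  −(0.16)·ln(0.16) = 0.2932
  −(0.02)·ln(0.02) = 0.0782
Sum: 0.3087 + 0.2167 + 0.3288 + 0.2932 + 0.0782 = 1.226 nats.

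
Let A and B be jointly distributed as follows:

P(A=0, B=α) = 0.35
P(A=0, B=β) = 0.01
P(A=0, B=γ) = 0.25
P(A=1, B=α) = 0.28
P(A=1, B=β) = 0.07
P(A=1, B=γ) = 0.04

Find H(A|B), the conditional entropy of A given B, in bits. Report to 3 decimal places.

Marginals: p(A) = (0.6100, 0.3900), p(B) = (0.6300, 0.0800, 0.2900).
H(A|B) = Σ p(B) · H(A|B=·).
  B=α: p=0.6300, H(A|B=α) = 0.9911
  B=β: p=0.0800, H(A|B=β) = 0.5436
  B=γ: p=0.2900, H(A|B=γ) = 0.5788
Weighted sum = 0.836 bits.

0.836 bits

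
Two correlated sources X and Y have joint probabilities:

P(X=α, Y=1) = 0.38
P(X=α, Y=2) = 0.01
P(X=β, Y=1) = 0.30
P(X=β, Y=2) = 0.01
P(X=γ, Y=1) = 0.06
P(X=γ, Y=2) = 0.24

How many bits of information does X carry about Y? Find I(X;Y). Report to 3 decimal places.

0.479 bits

Marginals: p(X) = (0.3900, 0.3100, 0.3000), p(Y) = (0.7400, 0.2600).
I(X;Y) = H(X) + H(Y) − H(X,Y).
H(X) = 1.5747, H(Y) = 0.8267, H(X,Y) = 1.9221.
I(X;Y) = 1.5747 + 0.8267 − 1.9221 = 0.479 bits.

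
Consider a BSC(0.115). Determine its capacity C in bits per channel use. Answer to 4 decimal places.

0.4852 bits

Binary symmetric channel: C = 1 − h₂(ε) where h₂ is the binary entropy function.
h₂(0.115) = −0.115·log₂0.115 − 0.885·log₂0.885 = 0.5148.
C = 1 − 0.5148 = 0.4852 bits per channel use.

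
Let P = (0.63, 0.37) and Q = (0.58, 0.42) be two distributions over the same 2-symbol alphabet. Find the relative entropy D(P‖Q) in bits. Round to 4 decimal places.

D(P‖Q) = Σ p·log₂(p/q).
  0.63·log₂(0.63/0.58) = 0.07516
  0.37·log₂(0.37/0.42) = -0.06766
D(P‖Q) = 0.0075 bits.

0.0075 bits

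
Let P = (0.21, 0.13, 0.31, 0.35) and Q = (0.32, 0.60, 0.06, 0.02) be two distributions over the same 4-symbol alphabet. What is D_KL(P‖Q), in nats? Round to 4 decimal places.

D(P‖Q) = Σ p·ln(p/q).
  0.21·ln(0.21/0.32) = -0.08845
  0.13·ln(0.13/0.60) = -0.19882
  0.31·ln(0.31/0.06) = 0.50909
  0.35·ln(0.35/0.02) = 1.00177
D(P‖Q) = 1.2236 nats.

1.2236 nats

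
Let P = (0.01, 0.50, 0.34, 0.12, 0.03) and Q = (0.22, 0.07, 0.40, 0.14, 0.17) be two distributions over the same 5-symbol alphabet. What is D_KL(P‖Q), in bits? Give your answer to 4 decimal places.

D(P‖Q) = Σ p·log₂(p/q).
  0.01·log₂(0.01/0.22) = -0.04459
  0.50·log₂(0.50/0.07) = 1.41825
  0.34·log₂(0.34/0.40) = -0.07972
  0.12·log₂(0.12/0.14) = -0.02669
  0.03·log₂(0.03/0.17) = -0.07508
D(P‖Q) = 1.1922 bits.

1.1922 bits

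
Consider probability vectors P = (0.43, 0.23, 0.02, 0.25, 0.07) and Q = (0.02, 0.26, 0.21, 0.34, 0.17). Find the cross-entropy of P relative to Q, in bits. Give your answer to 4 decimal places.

3.4869 bits

H(P,Q) = −Σ p·log₂ q.
  −0.43·log₂(0.02) = 2.42686
  −0.23·log₂(0.26) = 0.44699
  −0.02·log₂(0.21) = 0.04503
  −0.25·log₂(0.34) = 0.38910
  −0.07·log₂(0.17) = 0.17895
H(P,Q) = 3.4869 bits.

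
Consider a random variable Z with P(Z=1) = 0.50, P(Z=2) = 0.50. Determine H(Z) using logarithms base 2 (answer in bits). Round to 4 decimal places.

1.0000 bits

H(Z) = −Σ p·log₂ p.
  −(0.50)·log₂(0.50) = 0.50000
  −(0.50)·log₂(0.50) = 0.50000
Sum: 0.50000 + 0.50000 = 1.0000 bits.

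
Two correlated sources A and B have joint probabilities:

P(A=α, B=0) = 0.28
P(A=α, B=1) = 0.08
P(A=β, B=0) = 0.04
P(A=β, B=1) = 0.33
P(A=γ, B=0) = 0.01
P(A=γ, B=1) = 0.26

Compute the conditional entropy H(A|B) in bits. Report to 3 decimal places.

1.176 bits

Chain rule: H(A|B) = H(A,B) − H(B).
Marginals: p(A) = (0.3600, 0.3700, 0.2700), p(B) = (0.3300, 0.6700).
H(A,B) = 2.0910 bits; H(B) = 0.9149 bits.
H(A|B) = 2.0910 − 0.9149 = 1.176 bits.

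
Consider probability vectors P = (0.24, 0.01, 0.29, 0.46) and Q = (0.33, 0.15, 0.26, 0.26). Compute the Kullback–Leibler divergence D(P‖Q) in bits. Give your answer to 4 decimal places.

D(P‖Q) = Σ p·log₂(p/q).
  0.24·log₂(0.24/0.33) = -0.11026
  0.01·log₂(0.01/0.15) = -0.03907
  0.29·log₂(0.29/0.26) = 0.04569
  0.46·log₂(0.46/0.26) = 0.37864
D(P‖Q) = 0.2750 bits.

0.2750 bits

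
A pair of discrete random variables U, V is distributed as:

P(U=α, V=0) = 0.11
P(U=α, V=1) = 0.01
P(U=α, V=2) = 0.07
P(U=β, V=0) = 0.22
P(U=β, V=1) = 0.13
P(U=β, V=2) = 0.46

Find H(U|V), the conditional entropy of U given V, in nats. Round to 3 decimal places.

Chain rule: H(U|V) = H(U,V) − H(V).
Marginals: p(U) = (0.1900, 0.8100), p(V) = (0.3300, 0.1400, 0.5300).
H(U,V) = 1.4305 nats; H(V) = 0.9776 nats.
H(U|V) = 1.4305 − 0.9776 = 0.453 nats.

0.453 nats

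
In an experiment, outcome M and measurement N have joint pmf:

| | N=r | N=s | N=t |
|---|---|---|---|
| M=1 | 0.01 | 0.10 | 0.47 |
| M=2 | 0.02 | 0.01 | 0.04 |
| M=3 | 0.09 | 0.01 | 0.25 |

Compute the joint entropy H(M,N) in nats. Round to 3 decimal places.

H(M,N) = −Σ p(x,y)·ln p(x,y) over all 9 cells.
  cell (1,r): −0.01·ln0.01 = 0.0461
  cell (1,s): −0.10·ln0.10 = 0.2303
  cell (1,t): −0.47·ln0.47 = 0.3549
  cell (2,r): −0.02·ln0.02 = 0.0782
  cell (2,s): −0.01·ln0.01 = 0.0461
  cell (2,t): −0.04·ln0.04 = 0.1288
  cell (3,r): −0.09·ln0.09 = 0.2167
  cell (3,s): −0.01·ln0.01 = 0.0461
  cell (3,t): −0.25·ln0.25 = 0.3466
Sum = 1.494 nats.

1.494 nats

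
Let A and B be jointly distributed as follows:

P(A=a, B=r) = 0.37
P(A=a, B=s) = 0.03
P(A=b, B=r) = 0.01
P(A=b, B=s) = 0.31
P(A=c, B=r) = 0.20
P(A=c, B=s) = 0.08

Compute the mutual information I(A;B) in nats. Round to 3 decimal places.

0.362 nats

Marginals: p(A) = (0.4000, 0.3200, 0.2800), p(B) = (0.5800, 0.4200).
I(A;B) = Σ p(x,y)·ln[p(x,y)/(p(x)p(y))].
  (a,r): 0.37·ln(1.5948) = 0.1727
  (a,s): 0.03·ln(0.1786) = -0.0517
  (b,r): 0.01·ln(0.0539) = -0.0292
  (b,s): 0.31·ln(2.3065) = 0.2591
  (c,r): 0.20·ln(1.2315) = 0.0417
  (c,s): 0.08·ln(0.6803) = -0.0308
Sum = 0.362 nats.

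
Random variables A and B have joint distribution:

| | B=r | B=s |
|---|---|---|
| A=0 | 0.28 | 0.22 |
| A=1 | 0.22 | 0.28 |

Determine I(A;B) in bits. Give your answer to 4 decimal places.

0.0104 bits

Marginals: p(A) = (0.5000, 0.5000), p(B) = (0.5000, 0.5000).
I(A;B) = H(A) + H(B) − H(A,B).
H(A) = 1.0000, H(B) = 1.0000, H(A,B) = 1.9896.
I(A;B) = 1.0000 + 1.0000 − 1.9896 = 0.0104 bits.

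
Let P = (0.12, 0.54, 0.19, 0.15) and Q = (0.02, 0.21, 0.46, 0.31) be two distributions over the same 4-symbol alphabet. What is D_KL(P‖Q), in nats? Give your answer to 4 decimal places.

0.4481 nats

D(P‖Q) = Σ p·ln(p/q).
  0.12·ln(0.12/0.02) = 0.21501
  0.54·ln(0.54/0.21) = 0.51001
  0.19·ln(0.19/0.46) = -0.16800
  0.15·ln(0.15/0.31) = -0.10889
D(P‖Q) = 0.4481 nats.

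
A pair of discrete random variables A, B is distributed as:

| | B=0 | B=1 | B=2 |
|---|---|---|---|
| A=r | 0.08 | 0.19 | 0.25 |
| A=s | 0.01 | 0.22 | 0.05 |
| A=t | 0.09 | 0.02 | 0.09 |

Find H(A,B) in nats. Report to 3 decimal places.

1.905 nats

H(A,B) = −Σ p(x,y)·ln p(x,y) over all 9 cells.
  cell (r,0): −0.08·ln0.08 = 0.2021
  cell (r,1): −0.19·ln0.19 = 0.3155
  cell (r,2): −0.25·ln0.25 = 0.3466
  cell (s,0): −0.01·ln0.01 = 0.0461
  cell (s,1): −0.22·ln0.22 = 0.3331
  cell (s,2): −0.05·ln0.05 = 0.1498
  cell (t,0): −0.09·ln0.09 = 0.2167
  cell (t,1): −0.02·ln0.02 = 0.0782
  cell (t,2): −0.09·ln0.09 = 0.2167
Sum = 1.905 nats.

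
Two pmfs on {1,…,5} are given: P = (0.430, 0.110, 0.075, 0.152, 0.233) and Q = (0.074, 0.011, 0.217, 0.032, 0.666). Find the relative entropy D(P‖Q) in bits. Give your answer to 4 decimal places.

1.3308 bits

D(P‖Q) = Σ p·log₂(p/q).
  0.430·log₂(0.430/0.074) = 1.09166
  0.110·log₂(0.110/0.011) = 0.36541
  0.075·log₂(0.075/0.217) = -0.11495
  0.152·log₂(0.152/0.032) = 0.34168
  0.233·log₂(0.233/0.666) = -0.35304
D(P‖Q) = 1.3308 bits.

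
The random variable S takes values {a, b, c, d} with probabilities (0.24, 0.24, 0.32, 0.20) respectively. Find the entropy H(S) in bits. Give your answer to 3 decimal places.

H(S) = −Σ p·log₂ p.
  −(0.24)·log₂(0.24) = 0.4941
  −(0.24)·log₂(0.24) = 0.4941
  −(0.32)·log₂(0.32) = 0.5260
  −(0.20)·log₂(0.20) = 0.4644
Sum: 0.4941 + 0.4941 + 0.5260 + 0.4644 = 1.979 bits.

1.979 bits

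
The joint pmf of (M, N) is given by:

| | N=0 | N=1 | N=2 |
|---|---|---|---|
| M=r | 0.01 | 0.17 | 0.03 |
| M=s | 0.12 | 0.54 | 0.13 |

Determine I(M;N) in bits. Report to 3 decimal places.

Marginals: p(M) = (0.2100, 0.7900), p(N) = (0.1300, 0.7100, 0.1600).
I(M;N) = Σ p(x,y)·log₂[p(x,y)/(p(x)p(y))].
  (r,0): 0.01·log₂(0.3663) = -0.0145
  (r,1): 0.17·log₂(1.1402) = 0.0322
  (r,2): 0.03·log₂(0.8929) = -0.0049
  (s,0): 0.12·log₂(1.1685) = 0.0270
  (s,1): 0.54·log₂(0.9627) = -0.0296
  (s,2): 0.13·log₂(1.0285) = 0.0053
Sum = 0.015 bits.

0.015 bits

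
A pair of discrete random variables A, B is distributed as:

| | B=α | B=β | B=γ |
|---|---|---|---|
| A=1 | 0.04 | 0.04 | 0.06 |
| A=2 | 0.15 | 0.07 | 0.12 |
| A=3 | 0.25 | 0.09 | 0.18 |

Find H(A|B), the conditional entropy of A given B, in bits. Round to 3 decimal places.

1.403 bits

Chain rule: H(A|B) = H(A,B) − H(B).
Marginals: p(A) = (0.1400, 0.3400, 0.5200), p(B) = (0.4400, 0.2000, 0.3600).
H(A,B) = 2.9192 bits; H(B) = 1.5161 bits.
H(A|B) = 2.9192 − 1.5161 = 1.403 bits.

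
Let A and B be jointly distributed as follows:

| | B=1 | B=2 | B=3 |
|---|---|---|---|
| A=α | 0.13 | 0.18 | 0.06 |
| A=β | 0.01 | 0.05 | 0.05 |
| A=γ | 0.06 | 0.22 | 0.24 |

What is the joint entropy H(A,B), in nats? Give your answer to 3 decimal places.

H(A,B) = −Σ p(x,y)·ln p(x,y) over all 9 cells.
  cell (α,1): −0.13·ln0.13 = 0.2652
  cell (α,2): −0.18·ln0.18 = 0.3087
  cell (α,3): −0.06·ln0.06 = 0.1688
  cell (β,1): −0.01·ln0.01 = 0.0461
  cell (β,2): −0.05·ln0.05 = 0.1498
  cell (β,3): −0.05·ln0.05 = 0.1498
  cell (γ,1): −0.06·ln0.06 = 0.1688
  cell (γ,2): −0.22·ln0.22 = 0.3331
  cell (γ,3): −0.24·ln0.24 = 0.3425
Sum = 1.933 nats.

1.933 nats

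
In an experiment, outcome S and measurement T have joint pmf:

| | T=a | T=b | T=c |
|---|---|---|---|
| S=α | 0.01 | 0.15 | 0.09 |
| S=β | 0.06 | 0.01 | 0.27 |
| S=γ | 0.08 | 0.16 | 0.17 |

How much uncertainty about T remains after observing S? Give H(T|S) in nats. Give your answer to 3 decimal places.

0.833 nats

Marginals: p(S) = (0.2500, 0.3400, 0.4100), p(T) = (0.1500, 0.3200, 0.5300).
H(T|S) = Σ p(S) · H(T|S=·).
  S=α: p=0.2500, H(T|S=α) = 0.8030
  S=β: p=0.3400, H(T|S=β) = 0.5929
  S=γ: p=0.4100, H(T|S=γ) = 1.0511
Weighted sum = 0.833 nats.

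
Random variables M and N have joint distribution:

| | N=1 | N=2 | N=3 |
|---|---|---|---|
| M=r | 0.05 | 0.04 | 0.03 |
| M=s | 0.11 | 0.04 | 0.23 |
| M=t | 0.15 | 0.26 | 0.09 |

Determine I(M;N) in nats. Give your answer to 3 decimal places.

Marginals: p(M) = (0.1200, 0.3800, 0.5000), p(N) = (0.3100, 0.3400, 0.3500).
I(M;N) = H(M) + H(N) − H(M,N).
H(M) = 0.9687, H(N) = 1.0973, H(M,N) = 1.9448.
I(M;N) = 0.9687 + 1.0973 − 1.9448 = 0.121 nats.

0.121 nats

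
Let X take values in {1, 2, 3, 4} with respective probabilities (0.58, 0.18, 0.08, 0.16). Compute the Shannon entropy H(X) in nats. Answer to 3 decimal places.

1.120 nats

H(X) = −Σ p·ln p.
  −(0.58)·ln(0.58) = 0.3159
  −(0.18)·ln(0.18) = 0.3087
  −(0.08)·ln(0.08) = 0.2021
  −(0.16)·ln(0.16) = 0.2932
Sum: 0.3159 + 0.3087 + 0.2021 + 0.2932 = 1.120 nats.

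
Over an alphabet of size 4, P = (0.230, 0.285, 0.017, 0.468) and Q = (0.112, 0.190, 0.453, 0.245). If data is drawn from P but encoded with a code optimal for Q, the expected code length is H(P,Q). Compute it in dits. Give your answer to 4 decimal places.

0.7160 dits

H(P,Q) = −Σ p·log₁₀ q.
  −0.230·log₁₀(0.112) = 0.21868
  −0.285·log₁₀(0.190) = 0.20556
  −0.017·log₁₀(0.453) = 0.00585
  −0.468·log₁₀(0.245) = 0.28587
H(P,Q) = 0.7160 dits.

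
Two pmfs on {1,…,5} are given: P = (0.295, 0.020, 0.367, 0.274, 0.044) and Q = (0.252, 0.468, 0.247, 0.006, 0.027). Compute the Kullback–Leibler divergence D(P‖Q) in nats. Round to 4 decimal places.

D(P‖Q) = Σ p·ln(p/q).
  0.295·ln(0.295/0.252) = 0.04648
  0.020·ln(0.020/0.468) = -0.06305
  0.367·ln(0.367/0.247) = 0.14532
  0.274·ln(0.274/0.006) = 1.04706
  0.044·ln(0.044/0.027) = 0.02149
D(P‖Q) = 1.1973 nats.

1.1973 nats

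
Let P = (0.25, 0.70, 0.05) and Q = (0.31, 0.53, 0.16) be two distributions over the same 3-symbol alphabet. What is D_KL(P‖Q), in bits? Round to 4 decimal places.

D(P‖Q) = Σ p·log₂(p/q).
  0.25·log₂(0.25/0.31) = -0.07759
  0.70·log₂(0.70/0.53) = 0.28095
  0.05·log₂(0.05/0.16) = -0.08390
D(P‖Q) = 0.1195 bits.

0.1195 bits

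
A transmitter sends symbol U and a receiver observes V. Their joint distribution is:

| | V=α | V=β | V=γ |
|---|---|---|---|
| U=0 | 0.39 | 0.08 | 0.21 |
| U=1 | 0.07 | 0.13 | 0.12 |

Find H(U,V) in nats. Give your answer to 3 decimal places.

1.603 nats

H(U,V) = −Σ p(x,y)·ln p(x,y) over all 6 cells.
  cell (0,α): −0.39·ln0.39 = 0.3672
  cell (0,β): −0.08·ln0.08 = 0.2021
  cell (0,γ): −0.21·ln0.21 = 0.3277
  cell (1,α): −0.07·ln0.07 = 0.1861
  cell (1,β): −0.13·ln0.13 = 0.2652
  cell (1,γ): −0.12·ln0.12 = 0.2544
Sum = 1.603 nats.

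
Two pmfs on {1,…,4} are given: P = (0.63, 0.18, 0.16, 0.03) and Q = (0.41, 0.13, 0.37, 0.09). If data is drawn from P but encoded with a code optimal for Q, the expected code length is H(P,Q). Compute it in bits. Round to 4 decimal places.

H(P,Q) = −Σ p·log₂ q.
  −0.63·log₂(0.41) = 0.81037
  −0.18·log₂(0.13) = 0.52981
  −0.16·log₂(0.37) = 0.22950
  −0.03·log₂(0.09) = 0.10422
H(P,Q) = 1.6739 bits.

1.6739 bits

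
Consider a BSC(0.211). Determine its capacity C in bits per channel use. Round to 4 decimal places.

0.2566 bits

Binary symmetric channel: C = 1 − h₂(ε) where h₂ is the binary entropy function.
h₂(0.211) = −0.211·log₂0.211 − 0.789·log₂0.789 = 0.7434.
C = 1 − 0.7434 = 0.2566 bits per channel use.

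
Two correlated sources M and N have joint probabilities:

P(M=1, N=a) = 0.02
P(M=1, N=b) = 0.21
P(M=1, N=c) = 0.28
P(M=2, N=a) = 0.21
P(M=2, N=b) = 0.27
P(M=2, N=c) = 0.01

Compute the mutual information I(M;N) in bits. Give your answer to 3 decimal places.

0.364 bits

Marginals: p(M) = (0.5100, 0.4900), p(N) = (0.2300, 0.4800, 0.2900).
I(M;N) = Σ p(x,y)·log₂[p(x,y)/(p(x)p(y))].
  (1,a): 0.02·log₂(0.1705) = -0.0510
  (1,b): 0.21·log₂(0.8578) = -0.0465
  (1,c): 0.28·log₂(1.8932) = 0.2578
  (2,a): 0.21·log₂(1.8634) = 0.1886
  (2,b): 0.27·log₂(1.1480) = 0.0537
  (2,c): 0.01·log₂(0.0704) = -0.0383
Sum = 0.364 bits.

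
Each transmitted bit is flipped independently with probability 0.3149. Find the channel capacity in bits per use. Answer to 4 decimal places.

0.1013 bits

Binary symmetric channel: C = 1 − h₂(ε) where h₂ is the binary entropy function.
h₂(0.3149) = −0.3149·log₂0.3149 − 0.6851·log₂0.6851 = 0.8987.
C = 1 − 0.8987 = 0.1013 bits per channel use.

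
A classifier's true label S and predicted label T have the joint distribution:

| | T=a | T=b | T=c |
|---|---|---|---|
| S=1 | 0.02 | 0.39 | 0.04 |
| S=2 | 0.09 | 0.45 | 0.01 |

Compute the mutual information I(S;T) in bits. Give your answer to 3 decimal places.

0.045 bits

Marginals: p(S) = (0.4500, 0.5500), p(T) = (0.1100, 0.8400, 0.0500).
I(S;T) = Σ p(x,y)·log₂[p(x,y)/(p(x)p(y))].
  (1,a): 0.02·log₂(0.4040) = -0.0261
  (1,b): 0.39·log₂(1.0317) = 0.0176
  (1,c): 0.04·log₂(1.7778) = 0.0332
  (2,a): 0.09·log₂(1.4876) = 0.0516
  (2,b): 0.45·log₂(0.9740) = -0.0171
  (2,c): 0.01·log₂(0.3636) = -0.0146
Sum = 0.045 bits.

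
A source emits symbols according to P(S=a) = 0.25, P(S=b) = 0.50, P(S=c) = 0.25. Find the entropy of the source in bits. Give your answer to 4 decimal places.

1.5000 bits

H(S) = −Σ p·log₂ p.
  −(0.25)·log₂(0.25) = 0.50000
  −(0.50)·log₂(0.50) = 0.50000
  −(0.25)·log₂(0.25) = 0.50000
Sum: 0.50000 + 0.50000 + 0.50000 = 1.5000 bits.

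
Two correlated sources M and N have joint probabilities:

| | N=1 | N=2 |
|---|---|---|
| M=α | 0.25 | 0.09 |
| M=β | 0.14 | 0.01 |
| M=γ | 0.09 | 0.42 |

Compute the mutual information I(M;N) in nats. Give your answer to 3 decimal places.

Marginals: p(M) = (0.3400, 0.1500, 0.5100), p(N) = (0.4800, 0.5200).
I(M;N) = Σ p(x,y)·ln[p(x,y)/(p(x)p(y))].
  (α,1): 0.25·ln(1.5319) = 0.1066
  (α,2): 0.09·ln(0.5090) = -0.0608
  (β,1): 0.14·ln(1.9444) = 0.0931
  (β,2): 0.01·ln(0.1282) = -0.0205
  (γ,1): 0.09·ln(0.3676) = -0.0901
  (γ,2): 0.42·ln(1.5837) = 0.1931
Sum = 0.221 nats.

0.221 nats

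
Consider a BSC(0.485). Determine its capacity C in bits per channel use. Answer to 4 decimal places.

0.0006 bits

Binary symmetric channel: C = 1 − h₂(ε) where h₂ is the binary entropy function.
h₂(0.485) = −0.485·log₂0.485 − 0.515·log₂0.515 = 0.9994.
C = 1 − 0.9994 = 0.0006 bits per channel use.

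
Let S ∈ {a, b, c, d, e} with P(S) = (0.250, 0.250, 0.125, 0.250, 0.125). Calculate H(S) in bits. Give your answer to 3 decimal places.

H(S) = −Σ p·log₂ p.
  −(0.250)·log₂(0.250) = 0.5000
  −(0.250)·log₂(0.250) = 0.5000
  −(0.125)·log₂(0.125) = 0.3750
  −(0.250)·log₂(0.250) = 0.5000
  −(0.125)·log₂(0.125) = 0.3750
Sum: 0.5000 + 0.5000 + 0.3750 + 0.5000 + 0.3750 = 2.250 bits.

2.250 bits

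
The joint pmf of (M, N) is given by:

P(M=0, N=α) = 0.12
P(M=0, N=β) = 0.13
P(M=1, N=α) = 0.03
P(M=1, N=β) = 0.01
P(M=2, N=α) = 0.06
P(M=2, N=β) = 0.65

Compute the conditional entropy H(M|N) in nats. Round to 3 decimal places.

0.606 nats

Chain rule: H(M|N) = H(M,N) − H(N).
Marginals: p(M) = (0.2500, 0.0400, 0.7100), p(N) = (0.2100, 0.7900).
H(M,N) = 1.1197 nats; H(N) = 0.5140 nats.
H(M|N) = 1.1197 − 0.5140 = 0.606 nats.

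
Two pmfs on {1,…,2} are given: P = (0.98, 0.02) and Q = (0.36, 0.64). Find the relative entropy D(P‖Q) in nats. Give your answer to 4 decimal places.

0.9121 nats

D(P‖Q) = Σ p·ln(p/q).
  0.98·ln(0.98/0.36) = 0.98142
  0.02·ln(0.02/0.64) = -0.06931
D(P‖Q) = 0.9121 nats.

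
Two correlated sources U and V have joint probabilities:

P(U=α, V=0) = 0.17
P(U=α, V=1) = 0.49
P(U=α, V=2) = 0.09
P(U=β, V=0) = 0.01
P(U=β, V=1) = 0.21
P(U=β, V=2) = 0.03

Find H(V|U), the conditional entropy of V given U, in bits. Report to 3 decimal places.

1.131 bits

Marginals: p(U) = (0.7500, 0.2500), p(V) = (0.1800, 0.7000, 0.1200).
H(V|U) = Σ p(U) · H(V|U=·).
  U=α: p=0.7500, H(V|U=α) = 1.2537
  U=β: p=0.2500, H(V|U=β) = 0.7641
Weighted sum = 1.131 bits.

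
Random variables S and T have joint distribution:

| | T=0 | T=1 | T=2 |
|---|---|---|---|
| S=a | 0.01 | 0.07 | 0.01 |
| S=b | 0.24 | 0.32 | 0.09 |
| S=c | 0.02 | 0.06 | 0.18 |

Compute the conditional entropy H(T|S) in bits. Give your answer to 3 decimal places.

1.314 bits

Marginals: p(S) = (0.0900, 0.6500, 0.2600), p(T) = (0.2700, 0.4500, 0.2800).
H(T|S) = Σ p(S) · H(T|S=·).
  S=a: p=0.0900, H(T|S=a) = 0.9864
  S=b: p=0.6500, H(T|S=b) = 1.4290
  S=c: p=0.2600, H(T|S=c) = 1.1401
Weighted sum = 1.314 bits.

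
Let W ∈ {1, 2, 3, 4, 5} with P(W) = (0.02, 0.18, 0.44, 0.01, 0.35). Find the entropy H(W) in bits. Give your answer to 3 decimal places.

H(W) = −Σ p·log₂ p.
  −(0.02)·log₂(0.02) = 0.1129
  −(0.18)·log₂(0.18) = 0.4453
  −(0.44)·log₂(0.44) = 0.5211
  −(0.01)·log₂(0.01) = 0.0664
  −(0.35)·log₂(0.35) = 0.5301
Sum: 0.1129 + 0.4453 + 0.5211 + 0.0664 + 0.5301 = 1.676 bits.

1.676 bits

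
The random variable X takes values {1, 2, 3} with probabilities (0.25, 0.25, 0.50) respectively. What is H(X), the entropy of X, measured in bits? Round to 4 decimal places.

H(X) = −Σ p·log₂ p.
  −(0.25)·log₂(0.25) = 0.50000
  −(0.25)·log₂(0.25) = 0.50000
  −(0.50)·log₂(0.50) = 0.50000
Sum: 0.50000 + 0.50000 + 0.50000 = 1.5000 bits.

1.5000 bits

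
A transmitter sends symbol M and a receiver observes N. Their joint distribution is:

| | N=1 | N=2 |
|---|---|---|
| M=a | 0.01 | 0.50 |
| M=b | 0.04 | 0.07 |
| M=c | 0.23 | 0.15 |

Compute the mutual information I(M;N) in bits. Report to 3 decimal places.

0.313 bits

Marginals: p(M) = (0.5100, 0.1100, 0.3800), p(N) = (0.2800, 0.7200).
I(M;N) = H(M) + H(N) − H(M,N).
H(M) = 1.3762, H(N) = 0.8555, H(M,N) = 1.9190.
I(M;N) = 1.3762 + 0.8555 − 1.9190 = 0.313 bits.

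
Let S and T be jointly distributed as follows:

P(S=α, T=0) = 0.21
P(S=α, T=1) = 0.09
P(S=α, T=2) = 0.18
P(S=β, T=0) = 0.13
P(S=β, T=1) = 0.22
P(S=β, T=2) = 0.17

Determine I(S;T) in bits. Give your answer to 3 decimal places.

Marginals: p(S) = (0.4800, 0.5200), p(T) = (0.3400, 0.3100, 0.3500).
I(S;T) = Σ p(x,y)·log₂[p(x,y)/(p(x)p(y))].
  (α,0): 0.21·log₂(1.2868) = 0.0764
  (α,1): 0.09·log₂(0.6048) = -0.0653
  (α,2): 0.18·log₂(1.0714) = 0.0179
  (β,0): 0.13·log₂(0.7353) = -0.0577
  (β,1): 0.22·log₂(1.3648) = 0.0987
  (β,2): 0.17·log₂(0.9341) = -0.0167
Sum = 0.053 bits.

0.053 bits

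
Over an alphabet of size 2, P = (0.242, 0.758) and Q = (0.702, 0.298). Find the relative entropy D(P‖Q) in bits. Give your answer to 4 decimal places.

0.6491 bits

D(P‖Q) = Σ p·log₂(p/q).
  0.242·log₂(0.242/0.702) = -0.37182
  0.758·log₂(0.758/0.298) = 1.02094
D(P‖Q) = 0.6491 bits.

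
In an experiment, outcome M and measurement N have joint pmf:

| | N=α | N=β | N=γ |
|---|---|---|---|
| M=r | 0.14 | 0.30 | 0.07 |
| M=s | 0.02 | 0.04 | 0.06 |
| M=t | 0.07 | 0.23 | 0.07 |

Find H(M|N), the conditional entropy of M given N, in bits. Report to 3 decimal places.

1.339 bits

Chain rule: H(M|N) = H(M,N) − H(N).
Marginals: p(M) = (0.5100, 0.1200, 0.3700), p(N) = (0.2300, 0.5700, 0.2000).
H(M,N) = 2.7537 bits; H(N) = 1.4143 bits.
H(M|N) = 2.7537 − 1.4143 = 1.339 bits.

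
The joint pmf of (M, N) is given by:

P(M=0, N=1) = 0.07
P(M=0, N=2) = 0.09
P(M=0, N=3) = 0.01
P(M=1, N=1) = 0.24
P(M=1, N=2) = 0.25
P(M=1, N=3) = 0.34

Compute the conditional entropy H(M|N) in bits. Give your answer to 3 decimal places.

0.588 bits

Marginals: p(M) = (0.1700, 0.8300), p(N) = (0.3100, 0.3400, 0.3500).
H(M|N) = Σ p(N) · H(M|N=·).
  N=1: p=0.3100, H(M|N=1) = 0.7706
  N=2: p=0.3400, H(M|N=2) = 0.8338
  N=3: p=0.3500, H(M|N=3) = 0.1872
Weighted sum = 0.588 bits.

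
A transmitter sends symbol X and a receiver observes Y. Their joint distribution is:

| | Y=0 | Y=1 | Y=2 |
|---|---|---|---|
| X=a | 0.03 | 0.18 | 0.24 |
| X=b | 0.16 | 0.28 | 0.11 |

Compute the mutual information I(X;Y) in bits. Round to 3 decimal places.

0.115 bits

Marginals: p(X) = (0.4500, 0.5500), p(Y) = (0.1900, 0.4600, 0.3500).
I(X;Y) = Σ p(x,y)·log₂[p(x,y)/(p(x)p(y))].
  (a,0): 0.03·log₂(0.3509) = -0.0453
  (a,1): 0.18·log₂(0.8696) = -0.0363
  (a,2): 0.24·log₂(1.5238) = 0.1458
  (b,0): 0.16·log₂(1.5311) = 0.0983
  (b,1): 0.28·log₂(1.1067) = 0.0410
  (b,2): 0.11·log₂(0.5714) = -0.0888
Sum = 0.115 bits.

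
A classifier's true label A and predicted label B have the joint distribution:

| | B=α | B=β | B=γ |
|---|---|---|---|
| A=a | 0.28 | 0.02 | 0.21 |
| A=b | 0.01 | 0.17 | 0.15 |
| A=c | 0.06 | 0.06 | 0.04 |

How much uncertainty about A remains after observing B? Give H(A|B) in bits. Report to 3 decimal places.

1.125 bits

Chain rule: H(A|B) = H(A,B) − H(B).
Marginals: p(A) = (0.5100, 0.3300, 0.1600), p(B) = (0.3500, 0.2500, 0.4000).
H(A,B) = 2.6843 bits; H(B) = 1.5589 bits.
H(A|B) = 2.6843 − 1.5589 = 1.125 bits.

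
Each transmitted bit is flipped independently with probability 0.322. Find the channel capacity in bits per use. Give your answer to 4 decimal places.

0.0935 bits

Binary symmetric channel: C = 1 − h₂(ε) where h₂ is the binary entropy function.
h₂(0.322) = −0.322·log₂0.322 − 0.678·log₂0.678 = 0.9065.
C = 1 − 0.9065 = 0.0935 bits per channel use.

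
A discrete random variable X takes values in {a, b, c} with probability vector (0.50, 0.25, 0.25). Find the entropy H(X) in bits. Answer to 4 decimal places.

1.5000 bits

H(X) = −Σ p·log₂ p.
  −(0.50)·log₂(0.50) = 0.50000
  −(0.25)·log₂(0.25) = 0.50000
  −(0.25)·log₂(0.25) = 0.50000
Sum: 0.50000 + 0.50000 + 0.50000 = 1.5000 bits.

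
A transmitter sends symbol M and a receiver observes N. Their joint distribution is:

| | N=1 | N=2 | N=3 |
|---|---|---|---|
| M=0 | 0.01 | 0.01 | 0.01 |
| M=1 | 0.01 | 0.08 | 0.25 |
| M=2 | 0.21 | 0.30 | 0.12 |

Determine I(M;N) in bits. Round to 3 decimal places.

Marginals: p(M) = (0.0300, 0.3400, 0.6300), p(N) = (0.2300, 0.3900, 0.3800).
I(M;N) = Σ p(x,y)·log₂[p(x,y)/(p(x)p(y))].
  (0,1): 0.01·log₂(1.4493) = 0.0054
  (0,2): 0.01·log₂(0.8547) = -0.0023
  (0,3): 0.01·log₂(0.8772) = -0.0019
  (1,1): 0.01·log₂(0.1279) = -0.0297
  (1,2): 0.08·log₂(0.6033) = -0.0583
  (1,3): 0.25·log₂(1.9350) = 0.2381
  (2,1): 0.21·log₂(1.4493) = 0.1124
  (2,2): 0.30·log₂(1.2210) = 0.0864
  (2,3): 0.12·log₂(0.5013) = -0.1196
Sum = 0.231 bits.

0.231 bits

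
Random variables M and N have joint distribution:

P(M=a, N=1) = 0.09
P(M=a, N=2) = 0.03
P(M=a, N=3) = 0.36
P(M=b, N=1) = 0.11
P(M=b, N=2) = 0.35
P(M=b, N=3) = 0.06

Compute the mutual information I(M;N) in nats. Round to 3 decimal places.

Marginals: p(M) = (0.4800, 0.5200), p(N) = (0.2000, 0.3800, 0.4200).
I(M;N) = H(M) + H(N) − H(M,N).
H(M) = 0.6923, H(N) = 1.0539, H(M,N) = 1.4687.
I(M;N) = 0.6923 + 1.0539 − 1.4687 = 0.278 nats.

0.278 nats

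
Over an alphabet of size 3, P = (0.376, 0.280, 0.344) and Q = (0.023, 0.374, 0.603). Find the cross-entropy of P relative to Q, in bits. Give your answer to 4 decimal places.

H(P,Q) = −Σ p·log₂ q.
  −0.376·log₂(0.023) = 2.04628
  −0.280·log₂(0.374) = 0.39729
  −0.344·log₂(0.603) = 0.25104
H(P,Q) = 2.6946 bits.

2.6946 bits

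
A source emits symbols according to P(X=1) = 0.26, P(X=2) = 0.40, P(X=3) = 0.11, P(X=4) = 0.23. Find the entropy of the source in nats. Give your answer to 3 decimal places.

H(X) = −Σ p·ln p.
  −(0.26)·ln(0.26) = 0.3502
  −(0.40)·ln(0.40) = 0.3665
  −(0.11)·ln(0.11) = 0.2428
  −(0.23)·ln(0.23) = 0.3380
Sum: 0.3502 + 0.3665 + 0.2428 + 0.3380 = 1.298 nats.

1.298 nats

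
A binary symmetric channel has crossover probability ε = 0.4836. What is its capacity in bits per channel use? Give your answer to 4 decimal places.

Binary symmetric channel: C = 1 − h₂(ε) where h₂ is the binary entropy function.
h₂(0.4836) = −0.4836·log₂0.4836 − 0.5164·log₂0.5164 = 0.9992.
C = 1 − 0.9992 = 0.0008 bits per channel use.

0.0008 bits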